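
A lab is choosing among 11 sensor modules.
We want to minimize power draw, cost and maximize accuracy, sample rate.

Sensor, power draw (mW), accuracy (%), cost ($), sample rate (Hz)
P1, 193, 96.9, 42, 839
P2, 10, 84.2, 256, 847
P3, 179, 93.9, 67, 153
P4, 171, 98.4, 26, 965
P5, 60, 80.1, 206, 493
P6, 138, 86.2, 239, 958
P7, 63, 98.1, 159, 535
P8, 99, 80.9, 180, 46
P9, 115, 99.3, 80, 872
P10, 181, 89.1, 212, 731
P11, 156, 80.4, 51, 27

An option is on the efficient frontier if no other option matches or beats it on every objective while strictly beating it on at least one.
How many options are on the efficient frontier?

P1: dominated by P4 (power draw 171≤193, accuracy 98.4≥96.9, cost 26≤42, sample rate 965≥839).
P2: not dominated (best power draw).
P3: dominated by P4 (power draw 171≤179, accuracy 98.4≥93.9, cost 26≤67, sample rate 965≥153).
P4: not dominated (best cost).
P5: not dominated.
P6: not dominated.
P7: not dominated.
P8: dominated by P7 (power draw 63≤99, accuracy 98.1≥80.9, cost 159≤180, sample rate 535≥46).
P9: not dominated (best accuracy).
P10: dominated by P4 (power draw 171≤181, accuracy 98.4≥89.1, cost 26≤212, sample rate 965≥731).
P11: not dominated.
Pareto-optimal: P2, P4, P5, P6, P7, P9, P11 → 7.

7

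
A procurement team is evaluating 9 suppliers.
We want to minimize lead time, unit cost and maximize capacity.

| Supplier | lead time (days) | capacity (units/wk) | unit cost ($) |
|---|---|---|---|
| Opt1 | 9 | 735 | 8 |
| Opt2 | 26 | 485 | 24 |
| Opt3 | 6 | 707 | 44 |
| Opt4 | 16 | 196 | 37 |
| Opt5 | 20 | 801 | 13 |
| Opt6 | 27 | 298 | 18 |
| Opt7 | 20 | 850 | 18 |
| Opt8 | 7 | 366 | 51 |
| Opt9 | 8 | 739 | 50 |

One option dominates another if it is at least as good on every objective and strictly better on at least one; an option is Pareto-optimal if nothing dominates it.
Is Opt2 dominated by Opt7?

Opt7 vs Opt2: lead time 20≤26, capacity 850≥485, unit cost 18≤24 — Opt7 is at least as good on every objective with at least one strict improvement.

Yes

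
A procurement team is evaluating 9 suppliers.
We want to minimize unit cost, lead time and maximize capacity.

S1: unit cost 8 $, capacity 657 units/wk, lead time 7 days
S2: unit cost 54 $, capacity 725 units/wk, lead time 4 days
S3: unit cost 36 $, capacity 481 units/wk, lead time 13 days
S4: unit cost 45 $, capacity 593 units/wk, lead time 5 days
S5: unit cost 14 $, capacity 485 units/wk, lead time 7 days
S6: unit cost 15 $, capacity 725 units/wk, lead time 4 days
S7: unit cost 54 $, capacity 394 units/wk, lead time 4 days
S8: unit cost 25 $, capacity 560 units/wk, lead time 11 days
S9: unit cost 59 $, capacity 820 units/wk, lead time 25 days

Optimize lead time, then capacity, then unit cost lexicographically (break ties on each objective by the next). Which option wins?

First minimize lead time: best is 4, kept {S2, S6, S7}.
Then maximize capacity: best is 725, kept {S2, S6}.
Then minimize unit cost: best is 15, kept {S6}.

S6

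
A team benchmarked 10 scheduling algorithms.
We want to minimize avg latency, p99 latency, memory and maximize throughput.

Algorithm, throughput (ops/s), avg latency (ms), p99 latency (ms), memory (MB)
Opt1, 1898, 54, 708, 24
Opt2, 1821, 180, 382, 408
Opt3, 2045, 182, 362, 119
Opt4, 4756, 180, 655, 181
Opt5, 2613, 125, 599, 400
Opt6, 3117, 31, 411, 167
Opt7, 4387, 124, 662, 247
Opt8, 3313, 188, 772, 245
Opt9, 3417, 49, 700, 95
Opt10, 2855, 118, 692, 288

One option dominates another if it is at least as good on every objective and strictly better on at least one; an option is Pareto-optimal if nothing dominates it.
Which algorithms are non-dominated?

Opt1, Opt2, Opt3, Opt4, Opt6, Opt7, Opt9

Opt1: not dominated (best memory).
Opt2: not dominated.
Opt3: not dominated (best p99 latency).
Opt4: not dominated (best throughput).
Opt5: dominated by Opt6 (throughput 3117≥2613, avg latency 31≤125, p99 latency 411≤599, memory 167≤400).
Opt6: not dominated (best avg latency).
Opt7: not dominated.
Opt8: dominated by Opt4 (throughput 4756≥3313, avg latency 180≤188, p99 latency 655≤772, memory 181≤245).
Opt9: not dominated.
Opt10: dominated by Opt6 (throughput 3117≥2855, avg latency 31≤118, p99 latency 411≤692, memory 167≤288).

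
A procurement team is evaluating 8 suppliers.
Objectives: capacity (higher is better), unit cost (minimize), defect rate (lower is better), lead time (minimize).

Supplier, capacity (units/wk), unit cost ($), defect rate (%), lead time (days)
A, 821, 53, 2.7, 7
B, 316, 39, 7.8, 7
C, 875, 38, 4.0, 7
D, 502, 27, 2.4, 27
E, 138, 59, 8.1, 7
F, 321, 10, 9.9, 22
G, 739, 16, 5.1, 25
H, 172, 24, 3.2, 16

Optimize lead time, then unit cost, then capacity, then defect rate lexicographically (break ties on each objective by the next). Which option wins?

First minimize lead time: best is 7, kept {A, B, C, E}.
Then minimize unit cost: best is 38, kept {C}.

C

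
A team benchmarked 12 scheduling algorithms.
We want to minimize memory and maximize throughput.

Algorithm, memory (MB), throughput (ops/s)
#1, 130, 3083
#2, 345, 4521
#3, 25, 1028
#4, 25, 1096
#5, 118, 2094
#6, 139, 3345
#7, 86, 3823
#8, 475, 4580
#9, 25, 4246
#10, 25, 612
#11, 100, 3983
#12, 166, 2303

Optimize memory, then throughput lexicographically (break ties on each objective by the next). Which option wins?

First minimize memory: best is 25, kept {#3, #4, #9, #10}.
Then maximize throughput: best is 4246, kept {#9}.

#9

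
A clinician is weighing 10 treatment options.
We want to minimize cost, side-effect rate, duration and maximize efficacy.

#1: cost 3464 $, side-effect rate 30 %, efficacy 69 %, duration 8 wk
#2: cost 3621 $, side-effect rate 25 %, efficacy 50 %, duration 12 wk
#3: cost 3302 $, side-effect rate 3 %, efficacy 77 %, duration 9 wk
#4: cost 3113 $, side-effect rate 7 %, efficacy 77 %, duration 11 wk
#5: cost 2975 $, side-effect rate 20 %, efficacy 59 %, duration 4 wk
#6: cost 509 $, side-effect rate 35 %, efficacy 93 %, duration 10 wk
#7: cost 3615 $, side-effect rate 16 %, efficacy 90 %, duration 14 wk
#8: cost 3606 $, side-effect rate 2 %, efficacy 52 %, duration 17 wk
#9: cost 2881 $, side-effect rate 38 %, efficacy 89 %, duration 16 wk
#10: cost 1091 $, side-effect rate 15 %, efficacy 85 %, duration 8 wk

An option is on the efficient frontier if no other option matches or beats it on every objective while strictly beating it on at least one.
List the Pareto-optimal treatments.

#3, #4, #5, #6, #7, #8, #10

#1: dominated by #10 (cost 1091≤3464, side-effect rate 15≤30, efficacy 85≥69, duration 8≤8).
#2: dominated by #3 (cost 3302≤3621, side-effect rate 3≤25, efficacy 77≥50, duration 9≤12).
#3: not dominated.
#4: not dominated.
#5: not dominated (best duration).
#6: not dominated (best cost).
#7: not dominated.
#8: not dominated (best side-effect rate).
#9: dominated by #6 (cost 509≤2881, side-effect rate 35≤38, efficacy 93≥89, duration 10≤16).
#10: not dominated.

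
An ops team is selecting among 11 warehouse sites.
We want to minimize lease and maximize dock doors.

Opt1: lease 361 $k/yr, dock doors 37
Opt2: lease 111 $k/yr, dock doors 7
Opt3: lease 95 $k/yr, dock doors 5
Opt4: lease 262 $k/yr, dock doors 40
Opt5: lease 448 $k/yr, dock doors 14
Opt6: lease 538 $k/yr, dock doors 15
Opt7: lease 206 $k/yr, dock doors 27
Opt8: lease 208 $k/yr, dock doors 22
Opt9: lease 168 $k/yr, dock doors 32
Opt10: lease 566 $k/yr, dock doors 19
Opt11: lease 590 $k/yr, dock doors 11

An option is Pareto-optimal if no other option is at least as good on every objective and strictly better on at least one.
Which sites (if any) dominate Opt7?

Opt9

Opt9: lease 168≤206, dock doors 32≥27 — dominates Opt7.
Others (Opt1, Opt2, Opt3, Opt4, Opt5, Opt6, Opt8, Opt10, Opt11) are each worse than Opt7 on at least one objective.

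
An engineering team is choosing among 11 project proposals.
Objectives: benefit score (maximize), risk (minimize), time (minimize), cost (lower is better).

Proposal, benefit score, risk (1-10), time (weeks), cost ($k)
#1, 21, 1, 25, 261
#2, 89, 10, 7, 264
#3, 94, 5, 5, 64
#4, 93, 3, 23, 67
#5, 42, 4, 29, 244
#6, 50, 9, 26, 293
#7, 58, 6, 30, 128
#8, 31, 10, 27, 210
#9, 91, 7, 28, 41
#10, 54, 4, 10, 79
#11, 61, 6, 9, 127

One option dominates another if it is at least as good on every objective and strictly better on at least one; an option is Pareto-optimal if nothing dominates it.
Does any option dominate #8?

#3 vs #8: benefit score 94≥31, risk 5≤10, time 5≤27, cost 64≤210 — #3 is at least as good on every objective and strictly better on at least one, so #3 dominates #8.

Yes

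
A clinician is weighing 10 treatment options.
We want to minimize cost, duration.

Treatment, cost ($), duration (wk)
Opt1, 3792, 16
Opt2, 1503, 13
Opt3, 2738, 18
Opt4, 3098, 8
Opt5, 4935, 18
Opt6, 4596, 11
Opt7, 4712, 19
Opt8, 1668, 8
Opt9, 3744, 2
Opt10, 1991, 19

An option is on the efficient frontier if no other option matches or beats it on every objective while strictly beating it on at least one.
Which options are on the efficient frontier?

Opt2, Opt8, Opt9

Opt1: dominated by Opt2 (cost 1503≤3792, duration 13≤16).
Opt2: not dominated (best cost).
Opt3: dominated by Opt2 (cost 1503≤2738, duration 13≤18).
Opt4: dominated by Opt8 (cost 1668≤3098, duration 8≤8).
Opt5: dominated by Opt1 (cost 3792≤4935, duration 16≤18).
Opt6: dominated by Opt4 (cost 3098≤4596, duration 8≤11).
Opt7: dominated by Opt1 (cost 3792≤4712, duration 16≤19).
Opt8: not dominated.
Opt9: not dominated (best duration).
Opt10: dominated by Opt2 (cost 1503≤1991, duration 13≤19).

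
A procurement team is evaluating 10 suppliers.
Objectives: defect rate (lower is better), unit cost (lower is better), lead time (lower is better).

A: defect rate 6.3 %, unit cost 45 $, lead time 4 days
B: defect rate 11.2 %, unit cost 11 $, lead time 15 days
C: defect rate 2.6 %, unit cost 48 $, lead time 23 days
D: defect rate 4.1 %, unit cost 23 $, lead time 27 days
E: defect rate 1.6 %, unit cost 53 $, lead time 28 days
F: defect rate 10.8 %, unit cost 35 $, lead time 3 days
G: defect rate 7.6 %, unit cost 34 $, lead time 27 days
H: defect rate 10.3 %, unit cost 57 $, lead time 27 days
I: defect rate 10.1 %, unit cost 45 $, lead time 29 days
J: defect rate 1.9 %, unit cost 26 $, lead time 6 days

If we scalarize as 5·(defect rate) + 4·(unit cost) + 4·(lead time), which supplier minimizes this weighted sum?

A: 5·6.3 + 4·45 + 4·4 = 227.5
B: 5·11.2 + 4·11 + 4·15 = 160.0
C: 5·2.6 + 4·48 + 4·23 = 297.0
D: 5·4.1 + 4·23 + 4·27 = 220.5
E: 5·1.6 + 4·53 + 4·28 = 332.0
F: 5·10.8 + 4·35 + 4·3 = 206.0
G: 5·7.6 + 4·34 + 4·27 = 282.0
H: 5·10.3 + 4·57 + 4·27 = 387.5
I: 5·10.1 + 4·45 + 4·29 = 346.5
J: 5·1.9 + 4·26 + 4·6 = 137.5
Lowest: J at 137.5.

J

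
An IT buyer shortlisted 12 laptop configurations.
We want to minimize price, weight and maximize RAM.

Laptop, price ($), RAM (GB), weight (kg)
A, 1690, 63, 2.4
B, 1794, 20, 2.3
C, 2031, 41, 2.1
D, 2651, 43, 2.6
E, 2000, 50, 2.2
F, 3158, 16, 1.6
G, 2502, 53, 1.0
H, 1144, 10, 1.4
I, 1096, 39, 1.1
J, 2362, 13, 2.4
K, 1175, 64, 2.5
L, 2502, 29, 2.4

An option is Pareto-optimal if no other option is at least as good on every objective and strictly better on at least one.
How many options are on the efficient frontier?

A: not dominated.
B: dominated by I (price 1096≤1794, RAM 39≥20, weight 1.1≤2.3).
C: not dominated.
D: dominated by A (price 1690≤2651, RAM 63≥43, weight 2.4≤2.6).
E: not dominated.
F: dominated by G (price 2502≤3158, RAM 53≥16, weight 1.0≤1.6).
G: not dominated (best weight).
H: dominated by I (price 1096≤1144, RAM 39≥10, weight 1.1≤1.4).
I: not dominated (best price).
J: dominated by A (price 1690≤2362, RAM 63≥13, weight 2.4≤2.4).
K: not dominated (best RAM).
L: dominated by A (price 1690≤2502, RAM 63≥29, weight 2.4≤2.4).
Pareto-optimal: A, C, E, G, I, K → 6.

6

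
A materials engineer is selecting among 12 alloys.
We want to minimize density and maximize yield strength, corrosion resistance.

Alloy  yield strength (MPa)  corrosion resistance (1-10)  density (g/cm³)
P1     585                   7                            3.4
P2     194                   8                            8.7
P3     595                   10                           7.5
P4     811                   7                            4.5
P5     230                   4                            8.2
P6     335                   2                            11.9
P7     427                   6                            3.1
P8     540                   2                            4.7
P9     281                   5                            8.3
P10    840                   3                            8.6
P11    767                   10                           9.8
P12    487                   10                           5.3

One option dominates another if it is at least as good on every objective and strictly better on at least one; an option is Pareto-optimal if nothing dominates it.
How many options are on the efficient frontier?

7

P1: not dominated.
P2: dominated by P3 (yield strength 595≥194, corrosion resistance 10≥8, density 7.5≤8.7).
P3: not dominated.
P4: not dominated.
P5: dominated by P1 (yield strength 585≥230, corrosion resistance 7≥4, density 3.4≤8.2).
P6: dominated by P1 (yield strength 585≥335, corrosion resistance 7≥2, density 3.4≤11.9).
P7: not dominated (best density).
P8: dominated by P1 (yield strength 585≥540, corrosion resistance 7≥2, density 3.4≤4.7).
P9: dominated by P1 (yield strength 585≥281, corrosion resistance 7≥5, density 3.4≤8.3).
P10: not dominated (best yield strength).
P11: not dominated.
P12: not dominated.
Pareto-optimal: P1, P3, P4, P7, P10, P11, P12 → 7.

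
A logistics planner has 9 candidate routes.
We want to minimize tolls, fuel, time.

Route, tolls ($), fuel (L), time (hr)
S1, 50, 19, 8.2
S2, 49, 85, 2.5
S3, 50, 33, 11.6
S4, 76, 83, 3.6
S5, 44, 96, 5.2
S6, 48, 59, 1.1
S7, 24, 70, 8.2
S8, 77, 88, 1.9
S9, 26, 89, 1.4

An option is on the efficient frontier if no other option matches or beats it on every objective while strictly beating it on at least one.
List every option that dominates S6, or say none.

S1: worse on tolls (50 vs 48).
S2: worse on tolls (49 vs 48).
S3: worse on tolls (50 vs 48).
S4: worse on tolls (76 vs 48).
S5: worse on fuel (96 vs 59).
S7: worse on fuel (70 vs 59).
S8: worse on tolls (77 vs 48).
S9: worse on fuel (89 vs 59).
No option dominates S6.

none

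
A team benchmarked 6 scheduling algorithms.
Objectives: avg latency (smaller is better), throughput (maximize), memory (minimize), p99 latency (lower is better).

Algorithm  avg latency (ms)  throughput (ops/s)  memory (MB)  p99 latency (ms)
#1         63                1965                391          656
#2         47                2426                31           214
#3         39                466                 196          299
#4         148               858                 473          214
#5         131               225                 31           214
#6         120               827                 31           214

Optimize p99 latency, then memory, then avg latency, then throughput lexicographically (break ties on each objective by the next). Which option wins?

First minimize p99 latency: best is 214, kept {#2, #4, #5, #6}.
Then minimize memory: best is 31, kept {#2, #5, #6}.
Then minimize avg latency: best is 47, kept {#2}.

#2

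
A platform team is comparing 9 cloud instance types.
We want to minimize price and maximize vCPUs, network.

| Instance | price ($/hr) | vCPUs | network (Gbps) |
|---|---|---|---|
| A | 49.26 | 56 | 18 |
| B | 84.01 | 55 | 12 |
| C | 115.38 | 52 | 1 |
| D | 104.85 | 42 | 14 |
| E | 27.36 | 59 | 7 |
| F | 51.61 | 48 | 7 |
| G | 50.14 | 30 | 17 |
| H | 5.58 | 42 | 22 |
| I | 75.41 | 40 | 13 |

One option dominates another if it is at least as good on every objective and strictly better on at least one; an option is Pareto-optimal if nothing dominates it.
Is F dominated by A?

A vs F: price 49.26≤51.61, vCPUs 56≥48, network 18≥7 — A is at least as good on every objective with at least one strict improvement.

Yes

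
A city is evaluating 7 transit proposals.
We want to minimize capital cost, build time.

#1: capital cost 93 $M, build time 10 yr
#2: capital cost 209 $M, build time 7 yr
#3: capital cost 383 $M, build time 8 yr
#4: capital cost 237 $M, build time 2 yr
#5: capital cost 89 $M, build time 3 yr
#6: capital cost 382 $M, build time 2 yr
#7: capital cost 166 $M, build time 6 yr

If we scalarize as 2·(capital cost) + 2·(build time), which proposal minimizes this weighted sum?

#1: 2·93 + 2·10 = 206
#2: 2·209 + 2·7 = 432
#3: 2·383 + 2·8 = 782
#4: 2·237 + 2·2 = 478
#5: 2·89 + 2·3 = 184
#6: 2·382 + 2·2 = 768
#7: 2·166 + 2·6 = 344
Lowest: #5 at 184.

#5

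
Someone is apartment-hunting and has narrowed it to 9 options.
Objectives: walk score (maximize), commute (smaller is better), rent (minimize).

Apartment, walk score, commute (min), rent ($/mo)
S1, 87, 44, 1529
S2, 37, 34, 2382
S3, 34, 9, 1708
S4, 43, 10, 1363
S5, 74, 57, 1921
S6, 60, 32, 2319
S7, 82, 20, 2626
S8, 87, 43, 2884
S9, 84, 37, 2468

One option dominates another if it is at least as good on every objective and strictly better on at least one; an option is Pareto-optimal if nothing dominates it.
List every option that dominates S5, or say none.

S1

S1: walk score 87≥74, commute 44≤57, rent 1529≤1921 — dominates S5.
Others (S2, S3, S4, S6, S7, S8, S9) are each worse than S5 on at least one objective.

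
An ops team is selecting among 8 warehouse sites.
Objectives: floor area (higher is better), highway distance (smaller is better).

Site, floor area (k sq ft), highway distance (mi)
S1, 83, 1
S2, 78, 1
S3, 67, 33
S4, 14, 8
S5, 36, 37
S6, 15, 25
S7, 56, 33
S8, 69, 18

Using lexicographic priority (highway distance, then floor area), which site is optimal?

First minimize highway distance: best is 1, kept {S1, S2}.
Then maximize floor area: best is 83, kept {S1}.

S1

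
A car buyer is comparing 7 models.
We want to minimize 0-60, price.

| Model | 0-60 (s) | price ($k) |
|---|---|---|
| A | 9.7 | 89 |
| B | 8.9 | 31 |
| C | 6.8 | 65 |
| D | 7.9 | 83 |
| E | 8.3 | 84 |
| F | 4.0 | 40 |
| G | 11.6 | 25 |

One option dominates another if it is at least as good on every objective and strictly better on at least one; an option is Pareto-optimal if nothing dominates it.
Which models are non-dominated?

A: dominated by B (0-60 8.9≤9.7, price 31≤89).
B: not dominated.
C: dominated by F (0-60 4.0≤6.8, price 40≤65).
D: dominated by C (0-60 6.8≤7.9, price 65≤83).
E: dominated by C (0-60 6.8≤8.3, price 65≤84).
F: not dominated (best 0-60).
G: not dominated (best price).

B, F, G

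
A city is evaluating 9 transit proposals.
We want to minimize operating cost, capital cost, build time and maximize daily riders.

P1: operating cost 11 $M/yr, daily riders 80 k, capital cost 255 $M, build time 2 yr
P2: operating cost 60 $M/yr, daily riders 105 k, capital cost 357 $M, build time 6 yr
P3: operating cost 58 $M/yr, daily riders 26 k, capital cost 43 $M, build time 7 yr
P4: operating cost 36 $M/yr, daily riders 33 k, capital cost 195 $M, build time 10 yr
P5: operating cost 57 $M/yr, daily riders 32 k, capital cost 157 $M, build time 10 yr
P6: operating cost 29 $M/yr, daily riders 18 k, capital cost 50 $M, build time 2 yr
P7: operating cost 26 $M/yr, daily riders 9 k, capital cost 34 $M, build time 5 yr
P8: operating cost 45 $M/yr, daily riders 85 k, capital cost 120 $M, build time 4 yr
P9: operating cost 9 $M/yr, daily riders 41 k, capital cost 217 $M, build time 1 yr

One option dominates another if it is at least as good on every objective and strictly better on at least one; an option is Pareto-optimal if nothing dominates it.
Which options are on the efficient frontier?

P1, P2, P3, P4, P6, P7, P8, P9

P1: not dominated.
P2: not dominated (best daily riders).
P3: not dominated.
P4: not dominated.
P5: dominated by P8 (operating cost 45≤57, daily riders 85≥32, capital cost 120≤157, build time 4≤10).
P6: not dominated.
P7: not dominated (best capital cost).
P8: not dominated.
P9: not dominated (best operating cost).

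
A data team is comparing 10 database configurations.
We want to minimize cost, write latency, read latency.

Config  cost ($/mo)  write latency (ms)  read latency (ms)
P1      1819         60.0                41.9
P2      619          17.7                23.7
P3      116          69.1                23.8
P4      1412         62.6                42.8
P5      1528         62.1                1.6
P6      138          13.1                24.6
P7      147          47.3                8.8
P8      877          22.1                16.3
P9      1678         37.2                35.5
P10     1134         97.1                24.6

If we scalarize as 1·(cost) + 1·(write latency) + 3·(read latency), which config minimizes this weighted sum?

P7

P1: 1·1819 + 1·60.0 + 3·41.9 = 2004.7
P2: 1·619 + 1·17.7 + 3·23.7 = 707.8
P3: 1·116 + 1·69.1 + 3·23.8 = 256.5
P4: 1·1412 + 1·62.6 + 3·42.8 = 1603.0
P5: 1·1528 + 1·62.1 + 3·1.6 = 1594.9
P6: 1·138 + 1·13.1 + 3·24.6 = 224.9
P7: 1·147 + 1·47.3 + 3·8.8 = 220.7
P8: 1·877 + 1·22.1 + 3·16.3 = 948.0
P9: 1·1678 + 1·37.2 + 3·35.5 = 1821.7
P10: 1·1134 + 1·97.1 + 3·24.6 = 1304.9
Lowest: P7 at 220.7.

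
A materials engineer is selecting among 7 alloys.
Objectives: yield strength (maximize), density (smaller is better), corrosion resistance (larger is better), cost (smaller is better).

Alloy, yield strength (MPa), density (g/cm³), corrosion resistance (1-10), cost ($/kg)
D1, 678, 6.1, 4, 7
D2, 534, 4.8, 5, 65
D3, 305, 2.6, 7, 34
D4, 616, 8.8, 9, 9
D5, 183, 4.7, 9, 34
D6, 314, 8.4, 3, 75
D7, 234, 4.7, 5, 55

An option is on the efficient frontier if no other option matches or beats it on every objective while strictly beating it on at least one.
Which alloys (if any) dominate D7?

D3: yield strength 305≥234, density 2.6≤4.7, corrosion resistance 7≥5, cost 34≤55 — dominates D7.
Others (D1, D2, D4, D5, D6) are each worse than D7 on at least one objective.

D3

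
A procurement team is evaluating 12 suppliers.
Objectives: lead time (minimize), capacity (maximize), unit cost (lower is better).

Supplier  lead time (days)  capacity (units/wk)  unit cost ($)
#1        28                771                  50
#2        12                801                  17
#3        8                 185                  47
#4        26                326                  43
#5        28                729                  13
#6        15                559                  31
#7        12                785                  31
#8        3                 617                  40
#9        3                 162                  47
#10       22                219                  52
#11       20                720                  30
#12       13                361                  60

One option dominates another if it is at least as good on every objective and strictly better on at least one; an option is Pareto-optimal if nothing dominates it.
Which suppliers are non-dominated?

#2, #5, #8

#1: dominated by #2 (lead time 12≤28, capacity 801≥771, unit cost 17≤50).
#2: not dominated (best capacity).
#3: dominated by #8 (lead time 3≤8, capacity 617≥185, unit cost 40≤47).
#4: dominated by #2 (lead time 12≤26, capacity 801≥326, unit cost 17≤43).
#5: not dominated (best unit cost).
#6: dominated by #2 (lead time 12≤15, capacity 801≥559, unit cost 17≤31).
#7: dominated by #2 (lead time 12≤12, capacity 801≥785, unit cost 17≤31).
#8: not dominated.
#9: dominated by #8 (lead time 3≤3, capacity 617≥162, unit cost 40≤47).
#10: dominated by #2 (lead time 12≤22, capacity 801≥219, unit cost 17≤52).
#11: dominated by #2 (lead time 12≤20, capacity 801≥720, unit cost 17≤30).
#12: dominated by #2 (lead time 12≤13, capacity 801≥361, unit cost 17≤60).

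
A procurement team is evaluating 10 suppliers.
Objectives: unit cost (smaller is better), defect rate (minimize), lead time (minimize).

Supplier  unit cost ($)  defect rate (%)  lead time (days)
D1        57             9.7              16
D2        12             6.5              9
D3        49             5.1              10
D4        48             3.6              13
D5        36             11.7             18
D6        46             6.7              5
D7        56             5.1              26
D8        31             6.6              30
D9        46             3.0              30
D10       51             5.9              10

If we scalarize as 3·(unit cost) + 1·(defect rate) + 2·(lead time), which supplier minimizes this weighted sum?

D2

D1: 3·57 + 1·9.7 + 2·16 = 212.7
D2: 3·12 + 1·6.5 + 2·9 = 60.5
D3: 3·49 + 1·5.1 + 2·10 = 172.1
D4: 3·48 + 1·3.6 + 2·13 = 173.6
D5: 3·36 + 1·11.7 + 2·18 = 155.7
D6: 3·46 + 1·6.7 + 2·5 = 154.7
D7: 3·56 + 1·5.1 + 2·26 = 225.1
D8: 3·31 + 1·6.6 + 2·30 = 159.6
D9: 3·46 + 1·3.0 + 2·30 = 201.0
D10: 3·51 + 1·5.9 + 2·10 = 178.9
Lowest: D2 at 60.5.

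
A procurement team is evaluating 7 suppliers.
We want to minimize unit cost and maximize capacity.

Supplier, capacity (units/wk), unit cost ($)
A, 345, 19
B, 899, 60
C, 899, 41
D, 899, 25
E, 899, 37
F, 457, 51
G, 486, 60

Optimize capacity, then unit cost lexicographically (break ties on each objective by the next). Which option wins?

D

First maximize capacity: best is 899, kept {B, C, D, E}.
Then minimize unit cost: best is 25, kept {D}.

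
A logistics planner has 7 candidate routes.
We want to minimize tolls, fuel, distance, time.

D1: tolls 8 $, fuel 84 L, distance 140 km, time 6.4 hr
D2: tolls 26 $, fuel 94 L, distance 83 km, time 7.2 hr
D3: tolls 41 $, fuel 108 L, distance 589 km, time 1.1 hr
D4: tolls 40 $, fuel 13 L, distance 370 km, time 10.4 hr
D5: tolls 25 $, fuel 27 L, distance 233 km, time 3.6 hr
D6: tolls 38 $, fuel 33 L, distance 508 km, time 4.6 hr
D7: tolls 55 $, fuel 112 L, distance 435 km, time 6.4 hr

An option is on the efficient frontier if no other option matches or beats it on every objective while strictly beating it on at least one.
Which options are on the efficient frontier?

D1: not dominated (best tolls).
D2: not dominated (best distance).
D3: not dominated (best time).
D4: not dominated (best fuel).
D5: not dominated.
D6: dominated by D5 (tolls 25≤38, fuel 27≤33, distance 233≤508, time 3.6≤4.6).
D7: dominated by D1 (tolls 8≤55, fuel 84≤112, distance 140≤435, time 6.4≤6.4).

D1, D2, D3, D4, D5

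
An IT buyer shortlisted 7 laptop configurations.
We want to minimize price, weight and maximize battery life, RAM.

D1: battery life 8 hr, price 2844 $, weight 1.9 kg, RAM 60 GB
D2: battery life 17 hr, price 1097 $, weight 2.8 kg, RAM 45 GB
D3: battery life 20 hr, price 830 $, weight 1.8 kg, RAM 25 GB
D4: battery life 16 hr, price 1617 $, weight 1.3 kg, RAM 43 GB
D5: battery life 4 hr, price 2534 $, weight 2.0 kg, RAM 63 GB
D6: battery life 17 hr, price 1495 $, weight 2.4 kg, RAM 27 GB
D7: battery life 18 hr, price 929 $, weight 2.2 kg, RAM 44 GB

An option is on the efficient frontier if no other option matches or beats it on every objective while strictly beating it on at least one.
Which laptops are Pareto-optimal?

D1, D2, D3, D4, D5, D7

D1: not dominated.
D2: not dominated.
D3: not dominated (best battery life).
D4: not dominated (best weight).
D5: not dominated (best RAM).
D6: dominated by D7 (battery life 18≥17, price 929≤1495, weight 2.2≤2.4, RAM 44≥27).
D7: not dominated.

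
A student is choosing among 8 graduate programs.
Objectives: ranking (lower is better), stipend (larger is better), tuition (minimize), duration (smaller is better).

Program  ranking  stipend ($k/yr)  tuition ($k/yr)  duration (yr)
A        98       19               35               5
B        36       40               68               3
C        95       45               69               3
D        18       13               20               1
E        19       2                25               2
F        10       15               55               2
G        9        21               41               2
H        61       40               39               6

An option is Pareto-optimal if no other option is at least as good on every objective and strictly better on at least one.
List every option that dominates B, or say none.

none

A: worse on ranking (98 vs 36).
C: worse on ranking (95 vs 36).
D: worse on stipend (13 vs 40).
E: worse on stipend (2 vs 40).
F: worse on stipend (15 vs 40).
G: worse on stipend (21 vs 40).
H: worse on ranking (61 vs 36).
No option dominates B.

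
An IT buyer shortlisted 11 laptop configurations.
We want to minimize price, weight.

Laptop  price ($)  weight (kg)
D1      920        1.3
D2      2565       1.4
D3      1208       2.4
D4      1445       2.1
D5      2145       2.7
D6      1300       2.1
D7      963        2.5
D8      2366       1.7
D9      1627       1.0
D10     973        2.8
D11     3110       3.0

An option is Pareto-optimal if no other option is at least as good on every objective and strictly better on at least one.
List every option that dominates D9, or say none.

none

D1: worse on weight (1.3 vs 1.0).
D2: worse on price (2565 vs 1627).
D3: worse on weight (2.4 vs 1.0).
D4: worse on weight (2.1 vs 1.0).
D5: worse on price (2145 vs 1627).
D6: worse on weight (2.1 vs 1.0).
D7: worse on weight (2.5 vs 1.0).
D8: worse on price (2366 vs 1627).
D10: worse on weight (2.8 vs 1.0).
D11: worse on price (3110 vs 1627).
No option dominates D9.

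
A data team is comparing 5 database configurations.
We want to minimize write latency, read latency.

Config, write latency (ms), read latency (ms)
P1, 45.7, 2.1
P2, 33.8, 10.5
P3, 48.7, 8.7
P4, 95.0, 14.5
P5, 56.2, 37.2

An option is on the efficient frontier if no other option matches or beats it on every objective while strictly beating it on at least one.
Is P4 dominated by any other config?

P1 vs P4: write latency 45.7≤95.0, read latency 2.1≤14.5 — P1 is at least as good on every objective and strictly better on at least one, so P1 dominates P4.

Yes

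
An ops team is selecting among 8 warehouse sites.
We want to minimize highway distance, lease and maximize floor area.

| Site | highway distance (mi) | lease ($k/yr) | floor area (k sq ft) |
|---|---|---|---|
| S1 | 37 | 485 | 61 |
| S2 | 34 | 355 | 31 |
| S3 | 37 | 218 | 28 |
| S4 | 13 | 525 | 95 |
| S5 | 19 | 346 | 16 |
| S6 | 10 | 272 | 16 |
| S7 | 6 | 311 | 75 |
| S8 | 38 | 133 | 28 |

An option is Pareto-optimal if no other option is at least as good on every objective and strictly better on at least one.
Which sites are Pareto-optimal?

S1: dominated by S7 (highway distance 6≤37, lease 311≤485, floor area 75≥61).
S2: dominated by S7 (highway distance 6≤34, lease 311≤355, floor area 75≥31).
S3: not dominated.
S4: not dominated (best floor area).
S5: dominated by S6 (highway distance 10≤19, lease 272≤346, floor area 16≥16).
S6: not dominated.
S7: not dominated (best highway distance).
S8: not dominated (best lease).

S3, S4, S6, S7, S8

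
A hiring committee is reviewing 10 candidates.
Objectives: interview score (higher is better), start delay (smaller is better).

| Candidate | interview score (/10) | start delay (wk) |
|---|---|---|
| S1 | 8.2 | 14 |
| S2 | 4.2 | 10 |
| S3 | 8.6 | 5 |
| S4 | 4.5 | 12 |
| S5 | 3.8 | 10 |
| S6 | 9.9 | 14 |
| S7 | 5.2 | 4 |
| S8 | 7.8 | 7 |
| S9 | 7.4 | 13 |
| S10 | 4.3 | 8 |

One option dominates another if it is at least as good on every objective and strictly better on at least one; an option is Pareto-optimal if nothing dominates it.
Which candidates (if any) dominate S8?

S3

S3: interview score 8.6≥7.8, start delay 5≤7 — dominates S8.
Others (S1, S2, S4, S5, S6, S7, S9, S10) are each worse than S8 on at least one objective.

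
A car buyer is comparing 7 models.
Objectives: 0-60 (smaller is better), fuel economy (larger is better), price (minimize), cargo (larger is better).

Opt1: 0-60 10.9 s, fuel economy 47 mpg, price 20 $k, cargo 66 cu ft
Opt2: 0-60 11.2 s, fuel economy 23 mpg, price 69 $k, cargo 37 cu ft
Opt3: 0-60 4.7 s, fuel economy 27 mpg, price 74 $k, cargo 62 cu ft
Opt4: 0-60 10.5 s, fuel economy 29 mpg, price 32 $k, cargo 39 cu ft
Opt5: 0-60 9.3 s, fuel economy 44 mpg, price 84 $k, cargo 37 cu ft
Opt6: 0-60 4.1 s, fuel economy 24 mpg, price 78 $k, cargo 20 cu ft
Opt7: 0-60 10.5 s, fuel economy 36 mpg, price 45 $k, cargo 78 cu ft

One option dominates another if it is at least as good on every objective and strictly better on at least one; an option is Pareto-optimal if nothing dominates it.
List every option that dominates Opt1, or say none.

none

Opt2: worse on 0-60 (11.2 vs 10.9).
Opt3: worse on fuel economy (27 vs 47).
Opt4: worse on fuel economy (29 vs 47).
Opt5: worse on fuel economy (44 vs 47).
Opt6: worse on fuel economy (24 vs 47).
Opt7: worse on fuel economy (36 vs 47).
No option dominates Opt1.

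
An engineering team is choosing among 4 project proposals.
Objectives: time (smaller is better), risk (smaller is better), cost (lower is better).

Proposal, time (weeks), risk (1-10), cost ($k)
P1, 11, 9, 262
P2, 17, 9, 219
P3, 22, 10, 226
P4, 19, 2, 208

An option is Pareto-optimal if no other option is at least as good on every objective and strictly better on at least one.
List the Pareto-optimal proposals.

P1: not dominated (best time).
P2: not dominated.
P3: dominated by P2 (time 17≤22, risk 9≤10, cost 219≤226).
P4: not dominated (best risk).

P1, P2, P4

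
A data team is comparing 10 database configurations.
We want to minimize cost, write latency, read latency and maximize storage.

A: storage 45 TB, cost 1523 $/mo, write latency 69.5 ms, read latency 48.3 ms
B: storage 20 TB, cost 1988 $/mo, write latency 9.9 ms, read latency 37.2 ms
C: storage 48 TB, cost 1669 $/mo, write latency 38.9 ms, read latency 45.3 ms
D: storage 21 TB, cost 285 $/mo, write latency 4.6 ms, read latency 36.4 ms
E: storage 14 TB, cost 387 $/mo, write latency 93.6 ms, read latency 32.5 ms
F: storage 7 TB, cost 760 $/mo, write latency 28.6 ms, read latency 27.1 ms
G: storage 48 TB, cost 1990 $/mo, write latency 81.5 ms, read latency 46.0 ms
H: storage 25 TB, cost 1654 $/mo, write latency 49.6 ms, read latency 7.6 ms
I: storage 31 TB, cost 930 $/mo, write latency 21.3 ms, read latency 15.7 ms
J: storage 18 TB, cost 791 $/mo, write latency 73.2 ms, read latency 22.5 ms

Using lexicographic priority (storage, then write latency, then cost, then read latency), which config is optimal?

C

First maximize storage: best is 48, kept {C, G}.
Then minimize write latency: best is 38.9, kept {C}.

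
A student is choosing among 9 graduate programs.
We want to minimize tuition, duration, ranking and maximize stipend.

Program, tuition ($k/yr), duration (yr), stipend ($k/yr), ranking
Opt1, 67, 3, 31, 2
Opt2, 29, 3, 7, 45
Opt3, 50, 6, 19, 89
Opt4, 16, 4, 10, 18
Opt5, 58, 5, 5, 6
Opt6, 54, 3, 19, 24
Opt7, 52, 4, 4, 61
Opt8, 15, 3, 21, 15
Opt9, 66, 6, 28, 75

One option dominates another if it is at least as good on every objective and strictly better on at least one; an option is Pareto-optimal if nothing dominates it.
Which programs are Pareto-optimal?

Opt1: not dominated (best stipend).
Opt2: dominated by Opt8 (tuition 15≤29, duration 3≤3, stipend 21≥7, ranking 15≤45).
Opt3: dominated by Opt8 (tuition 15≤50, duration 3≤6, stipend 21≥19, ranking 15≤89).
Opt4: dominated by Opt8 (tuition 15≤16, duration 3≤4, stipend 21≥10, ranking 15≤18).
Opt5: not dominated.
Opt6: dominated by Opt8 (tuition 15≤54, duration 3≤3, stipend 21≥19, ranking 15≤24).
Opt7: dominated by Opt2 (tuition 29≤52, duration 3≤4, stipend 7≥4, ranking 45≤61).
Opt8: not dominated (best tuition).
Opt9: not dominated.

Opt1, Opt5, Opt8, Opt9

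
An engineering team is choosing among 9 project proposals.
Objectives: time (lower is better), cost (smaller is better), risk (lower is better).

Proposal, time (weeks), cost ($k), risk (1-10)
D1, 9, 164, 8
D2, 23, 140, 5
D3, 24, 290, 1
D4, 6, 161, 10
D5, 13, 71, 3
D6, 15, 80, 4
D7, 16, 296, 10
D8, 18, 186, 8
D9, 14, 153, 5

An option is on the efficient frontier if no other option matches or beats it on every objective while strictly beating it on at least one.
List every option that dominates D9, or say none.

D5: time 13≤14, cost 71≤153, risk 3≤5 — dominates D9.
Others (D1, D2, D3, D4, D6, D7, D8) are each worse than D9 on at least one objective.

D5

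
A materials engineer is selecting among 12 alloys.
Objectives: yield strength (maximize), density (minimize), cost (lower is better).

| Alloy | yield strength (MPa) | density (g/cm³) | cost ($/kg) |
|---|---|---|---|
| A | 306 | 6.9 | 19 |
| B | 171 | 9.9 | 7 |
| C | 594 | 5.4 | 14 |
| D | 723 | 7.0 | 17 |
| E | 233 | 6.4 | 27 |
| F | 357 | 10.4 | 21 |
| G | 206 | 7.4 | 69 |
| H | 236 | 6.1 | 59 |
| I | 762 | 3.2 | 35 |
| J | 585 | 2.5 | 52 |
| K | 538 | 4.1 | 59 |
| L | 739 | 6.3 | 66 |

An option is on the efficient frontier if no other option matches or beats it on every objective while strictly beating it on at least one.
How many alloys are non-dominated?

5

A: dominated by C (yield strength 594≥306, density 5.4≤6.9, cost 14≤19).
B: not dominated (best cost).
C: not dominated.
D: not dominated.
E: dominated by C (yield strength 594≥233, density 5.4≤6.4, cost 14≤27).
F: dominated by C (yield strength 594≥357, density 5.4≤10.4, cost 14≤21).
G: dominated by A (yield strength 306≥206, density 6.9≤7.4, cost 19≤69).
H: dominated by C (yield strength 594≥236, density 5.4≤6.1, cost 14≤59).
I: not dominated (best yield strength).
J: not dominated (best density).
K: dominated by I (yield strength 762≥538, density 3.2≤4.1, cost 35≤59).
L: dominated by I (yield strength 762≥739, density 3.2≤6.3, cost 35≤66).
Pareto-optimal: B, C, D, I, J → 5.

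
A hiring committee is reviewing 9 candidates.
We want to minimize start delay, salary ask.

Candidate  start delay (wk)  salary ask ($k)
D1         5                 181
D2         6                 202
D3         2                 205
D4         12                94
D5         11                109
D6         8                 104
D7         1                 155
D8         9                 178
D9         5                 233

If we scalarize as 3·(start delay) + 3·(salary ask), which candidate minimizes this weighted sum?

D4

D1: 3·5 + 3·181 = 558
D2: 3·6 + 3·202 = 624
D3: 3·2 + 3·205 = 621
D4: 3·12 + 3·94 = 318
D5: 3·11 + 3·109 = 360
D6: 3·8 + 3·104 = 336
D7: 3·1 + 3·155 = 468
D8: 3·9 + 3·178 = 561
D9: 3·5 + 3·233 = 714
Lowest: D4 at 318.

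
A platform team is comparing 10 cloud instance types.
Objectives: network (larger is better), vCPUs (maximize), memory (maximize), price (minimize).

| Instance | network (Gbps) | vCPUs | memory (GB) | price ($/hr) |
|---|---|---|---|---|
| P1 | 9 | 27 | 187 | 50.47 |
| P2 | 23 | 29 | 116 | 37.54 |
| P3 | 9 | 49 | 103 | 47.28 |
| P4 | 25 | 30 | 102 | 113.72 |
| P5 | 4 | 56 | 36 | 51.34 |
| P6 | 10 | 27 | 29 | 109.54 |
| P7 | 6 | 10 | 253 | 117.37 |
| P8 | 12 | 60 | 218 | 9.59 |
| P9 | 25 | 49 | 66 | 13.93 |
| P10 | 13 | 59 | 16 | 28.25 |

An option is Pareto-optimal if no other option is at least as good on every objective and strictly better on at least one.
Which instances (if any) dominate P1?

P8: network 12≥9, vCPUs 60≥27, memory 218≥187, price 9.59≤50.47 — dominates P1.
Others (P2, P3, P4, P5, P6, P7, P9, P10) are each worse than P1 on at least one objective.

P8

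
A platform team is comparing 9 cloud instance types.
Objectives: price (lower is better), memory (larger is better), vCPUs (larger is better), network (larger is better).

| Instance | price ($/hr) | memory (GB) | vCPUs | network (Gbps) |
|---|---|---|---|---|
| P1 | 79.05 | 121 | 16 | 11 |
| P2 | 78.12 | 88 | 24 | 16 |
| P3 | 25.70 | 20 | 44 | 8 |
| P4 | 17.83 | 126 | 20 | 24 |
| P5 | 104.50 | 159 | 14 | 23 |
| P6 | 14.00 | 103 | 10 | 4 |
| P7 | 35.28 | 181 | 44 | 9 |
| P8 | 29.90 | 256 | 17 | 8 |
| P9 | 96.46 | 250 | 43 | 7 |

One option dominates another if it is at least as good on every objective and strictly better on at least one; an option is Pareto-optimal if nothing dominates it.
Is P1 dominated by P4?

P4 vs P1: price 17.83≤79.05, memory 126≥121, vCPUs 20≥16, network 24≥11 — P4 is at least as good on every objective with at least one strict improvement.

Yes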